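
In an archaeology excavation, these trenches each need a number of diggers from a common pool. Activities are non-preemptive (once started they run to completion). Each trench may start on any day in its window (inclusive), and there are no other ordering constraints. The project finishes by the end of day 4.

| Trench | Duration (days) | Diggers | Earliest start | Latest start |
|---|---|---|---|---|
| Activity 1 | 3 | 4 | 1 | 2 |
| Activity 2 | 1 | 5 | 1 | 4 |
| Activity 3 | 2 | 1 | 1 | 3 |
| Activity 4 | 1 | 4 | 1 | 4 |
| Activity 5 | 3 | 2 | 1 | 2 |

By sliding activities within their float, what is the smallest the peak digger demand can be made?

Early-start (Activity 1@1, Activity 2@1, Activity 3@1, Activity 4@1, Activity 5@1) gives peak 16: d1:16  d2:7  d3:6  d4:0.
Shift Activity 2→4, Activity 3→2, Activity 5→2.
Schedule Activity 1@1, Activity 2@4, Activity 3@2, Activity 4@1, Activity 5@2: d1:8  d2:7  d3:7  d4:7 — peak 8.
Total digger-days = 29 over 4 days ⇒ peak ≥ ⌈29/4⌉ = 8, so 8 is optimal.

8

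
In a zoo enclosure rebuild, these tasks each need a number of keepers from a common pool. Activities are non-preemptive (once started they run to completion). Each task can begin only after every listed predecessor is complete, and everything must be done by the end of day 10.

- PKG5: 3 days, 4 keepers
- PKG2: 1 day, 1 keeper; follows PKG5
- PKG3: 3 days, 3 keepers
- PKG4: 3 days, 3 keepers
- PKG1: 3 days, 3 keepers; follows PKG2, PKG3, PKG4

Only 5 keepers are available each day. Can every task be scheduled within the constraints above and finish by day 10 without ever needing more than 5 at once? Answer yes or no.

The minimum achievable peak is 6; 5 < 6, so no feasible schedule stays within the cap.

no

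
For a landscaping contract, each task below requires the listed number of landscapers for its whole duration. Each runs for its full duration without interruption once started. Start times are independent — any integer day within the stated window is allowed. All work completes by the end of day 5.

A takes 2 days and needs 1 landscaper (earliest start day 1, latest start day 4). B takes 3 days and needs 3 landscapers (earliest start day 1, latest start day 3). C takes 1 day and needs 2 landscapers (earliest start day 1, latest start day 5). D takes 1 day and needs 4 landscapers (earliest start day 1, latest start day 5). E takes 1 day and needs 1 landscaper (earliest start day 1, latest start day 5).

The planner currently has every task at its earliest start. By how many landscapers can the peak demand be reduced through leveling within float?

Early-start peak: d1:11  d2:4  d3:3  d4:0  d5:0 ⇒ 11.
Leveled (A@1, B@1, C@4, D@5, E@3): d1:4  d2:4  d3:4  d4:2  d5:4 ⇒ 4.
Reduction 11 − 4 = 7.

7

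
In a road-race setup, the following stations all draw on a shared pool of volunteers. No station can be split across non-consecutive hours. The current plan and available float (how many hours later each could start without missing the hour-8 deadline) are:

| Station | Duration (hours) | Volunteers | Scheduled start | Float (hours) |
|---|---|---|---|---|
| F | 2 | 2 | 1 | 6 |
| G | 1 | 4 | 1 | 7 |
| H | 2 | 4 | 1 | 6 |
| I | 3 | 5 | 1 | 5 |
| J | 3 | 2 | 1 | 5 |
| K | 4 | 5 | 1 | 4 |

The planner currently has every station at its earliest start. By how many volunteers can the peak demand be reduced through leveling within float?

Early-start peak: h1:22  h2:18  h3:12  h4:5  h5:0  h6:0  h7:0  h8:0 ⇒ 22.
Leveled (F@1, G@1, H@3, I@2, J@5, K@5): h1:6  h2:7  h3:9  h4:9  h5:7  h6:7  h7:7  h8:5 ⇒ 9.
Reduction 22 − 9 = 13.

13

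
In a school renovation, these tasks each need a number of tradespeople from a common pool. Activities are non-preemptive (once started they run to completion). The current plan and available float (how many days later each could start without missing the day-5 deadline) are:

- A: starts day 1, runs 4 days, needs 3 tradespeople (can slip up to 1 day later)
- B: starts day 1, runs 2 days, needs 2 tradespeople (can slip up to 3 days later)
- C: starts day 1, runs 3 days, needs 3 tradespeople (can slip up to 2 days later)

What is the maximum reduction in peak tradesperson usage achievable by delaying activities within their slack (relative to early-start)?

2

Early-start peak: d1:8  d2:8  d3:6  d4:3  d5:0 ⇒ 8.
Leveled (A@1, B@1, C@3): d1:5  d2:5  d3:6  d4:6  d5:3 ⇒ 6.
Reduction 8 − 6 = 2.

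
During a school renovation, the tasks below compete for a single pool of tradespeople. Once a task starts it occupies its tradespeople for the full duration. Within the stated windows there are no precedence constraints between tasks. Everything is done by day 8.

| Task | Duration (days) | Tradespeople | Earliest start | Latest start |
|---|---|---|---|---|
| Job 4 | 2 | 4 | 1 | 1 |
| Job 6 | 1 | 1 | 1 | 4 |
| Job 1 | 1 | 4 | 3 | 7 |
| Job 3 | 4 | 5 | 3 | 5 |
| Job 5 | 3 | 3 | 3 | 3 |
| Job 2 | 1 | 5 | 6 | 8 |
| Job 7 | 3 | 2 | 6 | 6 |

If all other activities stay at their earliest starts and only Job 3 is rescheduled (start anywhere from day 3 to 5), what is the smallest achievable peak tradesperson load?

Job 3@3: d1:5  d2:4  d3:12  d4:8  d5:8  d6:12  d7:2  d8:2 → peak 12
Job 3@4: d1:5  d2:4  d3:7  d4:8  d5:8  d6:12  d7:7  d8:2 → peak 12
Job 3@5: d1:5  d2:4  d3:7  d4:3  d5:8  d6:12  d7:7  d8:7 → peak 12
Best is Job 3@3, peak 12.

12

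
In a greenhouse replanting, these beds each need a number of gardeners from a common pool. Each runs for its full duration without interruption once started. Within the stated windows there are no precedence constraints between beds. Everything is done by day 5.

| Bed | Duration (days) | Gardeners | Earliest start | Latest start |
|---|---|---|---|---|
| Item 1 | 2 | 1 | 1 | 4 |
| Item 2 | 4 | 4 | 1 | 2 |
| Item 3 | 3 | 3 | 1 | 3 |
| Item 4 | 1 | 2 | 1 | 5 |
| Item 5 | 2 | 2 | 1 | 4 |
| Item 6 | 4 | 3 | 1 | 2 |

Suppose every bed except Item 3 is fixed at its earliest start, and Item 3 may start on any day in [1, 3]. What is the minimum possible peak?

Item 3@1: d1:15  d2:13  d3:10  d4:7  d5:0 → peak 15
Item 3@2: d1:12  d2:13  d3:10  d4:10  d5:0 → peak 13
Item 3@3: d1:12  d2:10  d3:10  d4:10  d5:3 → peak 12
Best is Item 3@3, peak 12.

12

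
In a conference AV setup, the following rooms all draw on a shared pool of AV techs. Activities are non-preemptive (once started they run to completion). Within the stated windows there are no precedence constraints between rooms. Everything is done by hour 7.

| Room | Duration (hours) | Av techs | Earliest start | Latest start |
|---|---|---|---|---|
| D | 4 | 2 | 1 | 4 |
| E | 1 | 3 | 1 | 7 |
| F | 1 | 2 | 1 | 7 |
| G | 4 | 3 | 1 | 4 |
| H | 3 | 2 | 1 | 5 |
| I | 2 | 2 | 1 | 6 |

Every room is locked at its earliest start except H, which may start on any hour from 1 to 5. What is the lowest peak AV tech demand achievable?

12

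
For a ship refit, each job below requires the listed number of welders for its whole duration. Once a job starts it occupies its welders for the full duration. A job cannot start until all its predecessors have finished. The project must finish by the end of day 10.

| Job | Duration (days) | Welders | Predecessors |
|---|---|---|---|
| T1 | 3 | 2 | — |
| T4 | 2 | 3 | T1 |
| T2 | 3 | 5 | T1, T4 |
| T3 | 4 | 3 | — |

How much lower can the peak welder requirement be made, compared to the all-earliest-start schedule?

Early-start peak: d1:5  d2:5  d3:5  d4:6  d5:3  d6:5  d7:5  d8:5  d9:0  d10:0 ⇒ 6.
Leveled (T1@1, T4@5, T2@7, T3@1): d1:5  d2:5  d3:5  d4:3  d5:3  d6:3  d7:5  d8:5  d9:5  d10:0 ⇒ 5.
Reduction 6 − 5 = 1.

1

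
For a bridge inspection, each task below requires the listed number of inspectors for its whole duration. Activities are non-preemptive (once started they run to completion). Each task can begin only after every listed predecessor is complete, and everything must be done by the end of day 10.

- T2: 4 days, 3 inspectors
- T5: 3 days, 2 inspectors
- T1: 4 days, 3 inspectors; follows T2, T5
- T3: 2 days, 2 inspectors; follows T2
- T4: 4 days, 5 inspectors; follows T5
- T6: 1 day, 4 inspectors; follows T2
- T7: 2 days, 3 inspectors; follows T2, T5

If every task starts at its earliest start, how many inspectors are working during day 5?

At early start, day 5 has: T1, T3, T4, T6, T7.
Demand: 3 + 2 + 5 + 4 + 3 = 17.

17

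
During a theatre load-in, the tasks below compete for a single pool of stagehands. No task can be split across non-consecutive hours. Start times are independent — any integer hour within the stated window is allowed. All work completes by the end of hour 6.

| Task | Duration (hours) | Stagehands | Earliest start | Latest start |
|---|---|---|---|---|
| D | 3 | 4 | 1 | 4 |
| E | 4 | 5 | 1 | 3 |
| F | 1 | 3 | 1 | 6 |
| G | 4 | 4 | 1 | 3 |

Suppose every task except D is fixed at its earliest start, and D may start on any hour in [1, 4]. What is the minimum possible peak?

13

D@1: h1:16  h2:13  h3:13  h4:9  h5:0  h6:0 → peak 16
D@2: h1:12  h2:13  h3:13  h4:13  h5:0  h6:0 → peak 13
D@3: h1:12  h2:9  h3:13  h4:13  h5:4  h6:0 → peak 13
D@4: h1:12  h2:9  h3:9  h4:13  h5:4  h6:4 → peak 13
Best is D@2, peak 13.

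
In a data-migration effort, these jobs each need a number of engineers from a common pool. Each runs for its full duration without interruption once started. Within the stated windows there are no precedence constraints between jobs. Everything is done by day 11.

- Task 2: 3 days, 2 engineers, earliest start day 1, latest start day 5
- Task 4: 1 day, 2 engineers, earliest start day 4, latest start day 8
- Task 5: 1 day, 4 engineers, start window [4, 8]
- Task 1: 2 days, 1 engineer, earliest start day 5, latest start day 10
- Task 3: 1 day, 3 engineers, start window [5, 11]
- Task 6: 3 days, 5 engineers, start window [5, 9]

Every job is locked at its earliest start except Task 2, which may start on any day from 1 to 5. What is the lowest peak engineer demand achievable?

9

Task 2@1: d1:2  d2:2  d3:2  d4:6  d5:9  d6:6  d7:5  d8:0  d9:0  d10:0  d11:0 → peak 9
Task 2@2: d1:0  d2:2  d3:2  d4:8  d5:9  d6:6  d7:5  d8:0  d9:0  d10:0  d11:0 → peak 9
Task 2@3: d1:0  d2:0  d3:2  d4:8  d5:11  d6:6  d7:5  d8:0  d9:0  d10:0  d11:0 → peak 11
Task 2@4: d1:0  d2:0  d3:0  d4:8  d5:11  d6:8  d7:5  d8:0  d9:0  d10:0  d11:0 → peak 11
Task 2@5: d1:0  d2:0  d3:0  d4:6  d5:11  d6:8  d7:7  d8:0  d9:0  d10:0  d11:0 → peak 11
Best is Task 2@1, peak 9.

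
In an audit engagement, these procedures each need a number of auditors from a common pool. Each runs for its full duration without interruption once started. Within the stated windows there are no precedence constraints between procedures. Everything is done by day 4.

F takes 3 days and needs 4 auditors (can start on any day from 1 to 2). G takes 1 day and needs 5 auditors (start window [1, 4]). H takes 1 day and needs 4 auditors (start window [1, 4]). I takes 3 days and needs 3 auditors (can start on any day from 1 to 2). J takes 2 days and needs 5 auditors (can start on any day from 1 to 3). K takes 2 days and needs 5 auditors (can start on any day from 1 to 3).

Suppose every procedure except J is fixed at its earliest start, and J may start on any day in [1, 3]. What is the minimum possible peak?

21

J@1: d1:26  d2:17  d3:7  d4:0 → peak 26
J@2: d1:21  d2:17  d3:12  d4:0 → peak 21
J@3: d1:21  d2:12  d3:12  d4:5 → peak 21
Best is J@2, peak 21.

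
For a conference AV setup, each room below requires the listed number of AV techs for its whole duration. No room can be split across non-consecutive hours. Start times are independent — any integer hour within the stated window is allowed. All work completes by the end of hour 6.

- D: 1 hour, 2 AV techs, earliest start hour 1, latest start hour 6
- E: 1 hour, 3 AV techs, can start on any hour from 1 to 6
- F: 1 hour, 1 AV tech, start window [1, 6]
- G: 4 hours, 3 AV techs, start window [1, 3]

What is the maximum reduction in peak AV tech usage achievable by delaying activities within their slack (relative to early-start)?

6

Early-start peak: h1:9  h2:3  h3:3  h4:3  h5:0  h6:0 ⇒ 9.
Leveled (D@1, E@2, F@1, G@3): h1:3  h2:3  h3:3  h4:3  h5:3  h6:3 ⇒ 3.
Reduction 9 − 3 = 6.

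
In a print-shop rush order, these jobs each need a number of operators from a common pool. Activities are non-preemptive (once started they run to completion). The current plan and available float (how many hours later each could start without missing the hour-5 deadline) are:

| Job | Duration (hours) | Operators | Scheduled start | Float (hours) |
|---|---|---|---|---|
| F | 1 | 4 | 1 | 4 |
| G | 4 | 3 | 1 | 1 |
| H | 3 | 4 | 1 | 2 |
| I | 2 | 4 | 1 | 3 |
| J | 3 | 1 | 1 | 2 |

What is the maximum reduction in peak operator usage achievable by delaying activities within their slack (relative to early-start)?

8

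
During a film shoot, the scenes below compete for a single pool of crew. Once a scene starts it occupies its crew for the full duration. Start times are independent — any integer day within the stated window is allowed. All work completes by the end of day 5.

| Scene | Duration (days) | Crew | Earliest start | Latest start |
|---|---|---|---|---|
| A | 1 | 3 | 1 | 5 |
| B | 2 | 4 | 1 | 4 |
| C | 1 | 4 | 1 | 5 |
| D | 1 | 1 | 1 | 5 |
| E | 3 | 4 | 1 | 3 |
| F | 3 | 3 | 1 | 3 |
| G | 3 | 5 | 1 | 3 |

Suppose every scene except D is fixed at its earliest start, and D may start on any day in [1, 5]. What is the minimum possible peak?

23

D@1: d1:24  d2:16  d3:12  d4:0  d5:0 → peak 24
D@2: d1:23  d2:17  d3:12  d4:0  d5:0 → peak 23
D@3: d1:23  d2:16  d3:13  d4:0  d5:0 → peak 23
D@4: d1:23  d2:16  d3:12  d4:1  d5:0 → peak 23
D@5: d1:23  d2:16  d3:12  d4:0  d5:1 → peak 23
Best is D@2, peak 23.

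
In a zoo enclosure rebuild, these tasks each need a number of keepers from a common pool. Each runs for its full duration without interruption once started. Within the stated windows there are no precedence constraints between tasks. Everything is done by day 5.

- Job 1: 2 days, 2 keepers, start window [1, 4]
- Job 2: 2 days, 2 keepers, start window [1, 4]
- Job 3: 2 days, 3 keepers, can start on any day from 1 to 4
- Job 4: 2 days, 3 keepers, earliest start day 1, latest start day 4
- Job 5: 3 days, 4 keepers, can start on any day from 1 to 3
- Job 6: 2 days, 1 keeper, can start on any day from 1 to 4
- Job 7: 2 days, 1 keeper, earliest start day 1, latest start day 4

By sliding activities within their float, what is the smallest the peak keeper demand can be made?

8

Early-start (Job 1@1, Job 2@1, Job 3@1, Job 4@1, Job 5@1, Job 6@1, Job 7@1) gives peak 16: d1:16  d2:16  d3:4  d4:0  d5:0.
Shift Job 4→3, Job 5→3, Job 7→3.
Schedule Job 1@1, Job 2@1, Job 3@1, Job 4@3, Job 5@3, Job 6@1, Job 7@3: d1:8  d2:8  d3:8  d4:8  d5:4 — peak 8.
Total keeper-days = 36 over 5 days ⇒ peak ≥ ⌈36/5⌉ = 8, so 8 is optimal.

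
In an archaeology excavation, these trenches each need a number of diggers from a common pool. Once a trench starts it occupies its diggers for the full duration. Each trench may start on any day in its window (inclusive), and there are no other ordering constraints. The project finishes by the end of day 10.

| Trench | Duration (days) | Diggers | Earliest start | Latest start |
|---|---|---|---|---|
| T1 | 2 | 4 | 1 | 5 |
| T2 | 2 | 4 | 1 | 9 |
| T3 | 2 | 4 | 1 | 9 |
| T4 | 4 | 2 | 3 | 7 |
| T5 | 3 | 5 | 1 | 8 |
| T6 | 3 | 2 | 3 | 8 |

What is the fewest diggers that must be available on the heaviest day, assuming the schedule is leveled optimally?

6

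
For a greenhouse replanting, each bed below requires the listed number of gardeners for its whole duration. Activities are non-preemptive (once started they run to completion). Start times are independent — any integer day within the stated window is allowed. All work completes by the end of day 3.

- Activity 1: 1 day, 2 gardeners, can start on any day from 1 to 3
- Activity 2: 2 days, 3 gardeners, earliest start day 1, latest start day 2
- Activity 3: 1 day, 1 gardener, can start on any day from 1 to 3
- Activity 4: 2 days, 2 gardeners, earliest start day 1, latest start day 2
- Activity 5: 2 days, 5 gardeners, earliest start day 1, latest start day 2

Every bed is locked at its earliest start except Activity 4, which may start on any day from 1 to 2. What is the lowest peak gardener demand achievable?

Activity 4@1: d1:13  d2:10  d3:0 → peak 13
Activity 4@2: d1:11  d2:10  d3:2 → peak 11
Best is Activity 4@2, peak 11.

11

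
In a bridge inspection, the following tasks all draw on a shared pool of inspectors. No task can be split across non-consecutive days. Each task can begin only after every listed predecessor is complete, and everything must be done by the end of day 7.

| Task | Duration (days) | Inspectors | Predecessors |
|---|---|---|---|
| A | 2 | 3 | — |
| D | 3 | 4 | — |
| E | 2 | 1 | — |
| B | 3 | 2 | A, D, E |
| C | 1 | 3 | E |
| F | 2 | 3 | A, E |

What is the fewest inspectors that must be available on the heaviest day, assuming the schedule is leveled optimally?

7

Early-start (A@1, D@1, E@1, B@4, C@3, F@3) gives peak 10: d1:8  d2:8  d3:10  d4:5  d5:2  d6:2  d7:0.
Shift E→3, B→5, C→5, F→6.
Schedule A@1, D@1, E@3, B@5, C@5, F@6: d1:7  d2:7  d3:5  d4:1  d5:5  d6:5  d7:5 — peak 7.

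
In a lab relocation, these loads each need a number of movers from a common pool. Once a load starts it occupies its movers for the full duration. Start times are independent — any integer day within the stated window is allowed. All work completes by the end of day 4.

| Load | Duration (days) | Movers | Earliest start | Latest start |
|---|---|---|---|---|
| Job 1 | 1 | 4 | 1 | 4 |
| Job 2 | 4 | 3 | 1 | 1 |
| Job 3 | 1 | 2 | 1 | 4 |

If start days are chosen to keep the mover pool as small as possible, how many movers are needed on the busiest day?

7

Early-start (Job 1@1, Job 2@1, Job 3@1) gives peak 9: d1:9  d2:3  d3:3  d4:3.
Shift Job 3→2.
Schedule Job 1@1, Job 2@1, Job 3@2: d1:7  d2:5  d3:3  d4:3 — peak 7.
No arrangement of the 16 feasible schedules does better.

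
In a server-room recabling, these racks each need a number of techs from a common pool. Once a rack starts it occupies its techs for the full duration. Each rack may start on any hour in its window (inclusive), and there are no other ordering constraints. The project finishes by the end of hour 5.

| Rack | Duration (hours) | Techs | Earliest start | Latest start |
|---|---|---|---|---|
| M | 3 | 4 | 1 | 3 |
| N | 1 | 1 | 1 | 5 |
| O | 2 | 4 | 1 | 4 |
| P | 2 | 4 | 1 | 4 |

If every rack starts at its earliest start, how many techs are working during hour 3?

4

At early start, hour 3 has: M.
Demand: 4 = 4.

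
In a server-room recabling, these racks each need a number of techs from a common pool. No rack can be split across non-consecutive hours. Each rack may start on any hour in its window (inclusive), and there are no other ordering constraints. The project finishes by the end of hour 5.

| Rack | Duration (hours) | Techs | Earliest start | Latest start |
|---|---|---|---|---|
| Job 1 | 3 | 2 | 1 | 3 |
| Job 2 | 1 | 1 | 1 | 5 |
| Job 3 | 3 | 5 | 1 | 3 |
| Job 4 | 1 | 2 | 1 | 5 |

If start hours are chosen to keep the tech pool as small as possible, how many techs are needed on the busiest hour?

Early-start (Job 1@1, Job 2@1, Job 3@1, Job 4@1) gives peak 10: h1:10  h2:7  h3:7  h4:0  h5:0.
Shift Job 3→2.
Schedule Job 1@1, Job 2@1, Job 3@2, Job 4@1: h1:5  h2:7  h3:7  h4:5  h5:0 — peak 7.

7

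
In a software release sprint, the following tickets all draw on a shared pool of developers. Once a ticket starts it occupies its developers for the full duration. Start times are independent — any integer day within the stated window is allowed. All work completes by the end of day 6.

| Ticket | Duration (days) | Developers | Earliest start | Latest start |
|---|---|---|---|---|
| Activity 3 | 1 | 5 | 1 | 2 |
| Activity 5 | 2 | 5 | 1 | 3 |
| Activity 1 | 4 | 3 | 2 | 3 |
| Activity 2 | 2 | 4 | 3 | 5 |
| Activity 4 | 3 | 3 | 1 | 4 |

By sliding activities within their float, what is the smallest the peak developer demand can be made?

Early-start (Activity 3@1, Activity 5@1, Activity 1@2, Activity 2@3, Activity 4@1) gives peak 13: d1:13  d2:11  d3:10  d4:7  d5:3  d6:0.
Shift Activity 4→3.
Schedule Activity 3@1, Activity 5@1, Activity 1@2, Activity 2@3, Activity 4@3: d1:10  d2:8  d3:10  d4:10  d5:6  d6:0 — peak 10.

10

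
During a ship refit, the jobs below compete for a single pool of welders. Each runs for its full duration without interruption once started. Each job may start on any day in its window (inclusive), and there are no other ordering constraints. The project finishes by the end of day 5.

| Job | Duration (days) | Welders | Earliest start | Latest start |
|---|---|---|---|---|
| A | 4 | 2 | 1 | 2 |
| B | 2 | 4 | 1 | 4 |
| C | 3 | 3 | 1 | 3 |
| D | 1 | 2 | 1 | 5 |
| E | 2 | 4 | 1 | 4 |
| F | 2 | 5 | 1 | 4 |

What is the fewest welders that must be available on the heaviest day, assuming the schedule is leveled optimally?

10

Early-start (A@1, B@1, C@1, D@1, E@1, F@1) gives peak 20: d1:20  d2:18  d3:5  d4:2  d5:0.
Shift C→3, E→2, F→4.
Schedule A@1, B@1, C@3, D@1, E@2, F@4: d1:8  d2:10  d3:9  d4:10  d5:8 — peak 10.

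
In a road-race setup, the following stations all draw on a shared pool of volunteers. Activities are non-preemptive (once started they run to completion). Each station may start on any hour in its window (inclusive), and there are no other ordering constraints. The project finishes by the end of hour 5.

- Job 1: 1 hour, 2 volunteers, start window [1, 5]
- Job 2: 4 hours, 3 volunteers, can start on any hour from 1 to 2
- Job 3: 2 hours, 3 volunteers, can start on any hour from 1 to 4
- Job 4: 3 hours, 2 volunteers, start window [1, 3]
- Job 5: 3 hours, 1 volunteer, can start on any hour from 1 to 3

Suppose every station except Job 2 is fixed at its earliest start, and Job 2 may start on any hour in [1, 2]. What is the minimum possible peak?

9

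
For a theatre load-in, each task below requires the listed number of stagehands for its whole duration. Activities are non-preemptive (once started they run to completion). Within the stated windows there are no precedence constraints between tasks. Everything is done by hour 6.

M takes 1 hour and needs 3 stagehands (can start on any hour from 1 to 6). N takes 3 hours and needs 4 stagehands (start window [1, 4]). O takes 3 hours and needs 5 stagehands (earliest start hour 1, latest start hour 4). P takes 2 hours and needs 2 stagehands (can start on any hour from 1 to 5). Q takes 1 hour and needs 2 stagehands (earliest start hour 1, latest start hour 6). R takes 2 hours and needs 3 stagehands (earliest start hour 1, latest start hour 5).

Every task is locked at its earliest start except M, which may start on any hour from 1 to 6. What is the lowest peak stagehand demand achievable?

16

M@1: h1:19  h2:14  h3:9  h4:0  h5:0  h6:0 → peak 19
M@2: h1:16  h2:17  h3:9  h4:0  h5:0  h6:0 → peak 17
M@3: h1:16  h2:14  h3:12  h4:0  h5:0  h6:0 → peak 16
M@4: h1:16  h2:14  h3:9  h4:3  h5:0  h6:0 → peak 16
M@5: h1:16  h2:14  h3:9  h4:0  h5:3  h6:0 → peak 16
M@6: h1:16  h2:14  h3:9  h4:0  h5:0  h6:3 → peak 16
Best is M@3, peak 16.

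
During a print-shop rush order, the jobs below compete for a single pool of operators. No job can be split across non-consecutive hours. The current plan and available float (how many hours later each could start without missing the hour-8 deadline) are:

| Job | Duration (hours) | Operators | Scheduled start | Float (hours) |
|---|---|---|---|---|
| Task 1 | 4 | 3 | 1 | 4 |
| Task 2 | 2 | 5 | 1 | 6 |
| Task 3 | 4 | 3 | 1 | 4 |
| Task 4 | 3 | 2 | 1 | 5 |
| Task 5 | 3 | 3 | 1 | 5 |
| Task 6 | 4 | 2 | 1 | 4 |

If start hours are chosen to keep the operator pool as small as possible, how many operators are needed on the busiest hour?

Early-start (Task 1@1, Task 2@1, Task 3@1, Task 4@1, Task 5@1, Task 6@1) gives peak 18: h1:18  h2:18  h3:13  h4:8  h5:0  h6:0  h7:0  h8:0.
Shift Task 3→3, Task 4→3, Task 5→6, Task 6→5.
Schedule Task 1@1, Task 2@1, Task 3@3, Task 4@3, Task 5@6, Task 6@5: h1:8  h2:8  h3:8  h4:8  h5:7  h6:8  h7:5  h8:5 — peak 8.
Total operator-hours = 57 over 8 hours ⇒ peak ≥ ⌈57/8⌉ = 8, so 8 is optimal.

8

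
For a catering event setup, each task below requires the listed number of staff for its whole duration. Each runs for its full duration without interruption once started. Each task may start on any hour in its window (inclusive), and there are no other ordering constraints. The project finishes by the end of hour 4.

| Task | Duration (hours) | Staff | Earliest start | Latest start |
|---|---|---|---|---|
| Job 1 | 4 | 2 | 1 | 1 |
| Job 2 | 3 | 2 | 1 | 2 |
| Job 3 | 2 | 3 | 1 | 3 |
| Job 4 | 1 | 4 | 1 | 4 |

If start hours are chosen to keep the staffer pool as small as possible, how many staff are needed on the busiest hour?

Early-start (Job 1@1, Job 2@1, Job 3@1, Job 4@1) gives peak 11: h1:11  h2:7  h3:4  h4:2.
Shift Job 4→4.
Schedule Job 1@1, Job 2@1, Job 3@1, Job 4@4: h1:7  h2:7  h3:4  h4:6 — peak 7.
No arrangement of the 24 feasible schedules does better.

7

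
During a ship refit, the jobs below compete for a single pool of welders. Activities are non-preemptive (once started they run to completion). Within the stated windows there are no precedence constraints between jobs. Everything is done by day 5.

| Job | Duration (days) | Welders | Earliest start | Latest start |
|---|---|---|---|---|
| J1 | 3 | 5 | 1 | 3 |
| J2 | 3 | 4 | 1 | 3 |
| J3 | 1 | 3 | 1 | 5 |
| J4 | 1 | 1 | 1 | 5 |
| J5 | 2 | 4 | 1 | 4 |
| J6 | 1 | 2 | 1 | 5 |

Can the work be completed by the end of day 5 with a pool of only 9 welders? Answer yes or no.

yes

Schedule J1@1, J2@1, J3@4, J4@4, J5@4, J6@5: d1:9  d2:9  d3:9  d4:8  d5:6 — peak 9 ≤ 9.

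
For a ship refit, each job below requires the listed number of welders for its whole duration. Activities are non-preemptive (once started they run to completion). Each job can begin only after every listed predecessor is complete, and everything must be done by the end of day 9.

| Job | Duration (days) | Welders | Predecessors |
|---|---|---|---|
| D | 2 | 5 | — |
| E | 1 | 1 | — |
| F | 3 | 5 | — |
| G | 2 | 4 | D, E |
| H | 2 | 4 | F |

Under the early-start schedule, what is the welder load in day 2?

10

At early start, day 2 has: D, F.
Demand: 5 + 5 = 10.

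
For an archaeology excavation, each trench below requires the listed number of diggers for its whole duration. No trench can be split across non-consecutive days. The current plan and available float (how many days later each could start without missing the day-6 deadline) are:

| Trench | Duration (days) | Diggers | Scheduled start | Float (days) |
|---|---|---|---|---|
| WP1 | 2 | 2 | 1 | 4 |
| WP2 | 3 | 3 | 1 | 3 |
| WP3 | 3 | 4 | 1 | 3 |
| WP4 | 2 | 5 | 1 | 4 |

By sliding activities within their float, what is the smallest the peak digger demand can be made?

7

Early-start (WP1@1, WP2@1, WP3@1, WP4@1) gives peak 14: d1:14  d2:14  d3:7  d4:0  d5:0  d6:0.
Shift WP2→3, WP3→3.
Schedule WP1@1, WP2@3, WP3@3, WP4@1: d1:7  d2:7  d3:7  d4:7  d5:7  d6:0 — peak 7.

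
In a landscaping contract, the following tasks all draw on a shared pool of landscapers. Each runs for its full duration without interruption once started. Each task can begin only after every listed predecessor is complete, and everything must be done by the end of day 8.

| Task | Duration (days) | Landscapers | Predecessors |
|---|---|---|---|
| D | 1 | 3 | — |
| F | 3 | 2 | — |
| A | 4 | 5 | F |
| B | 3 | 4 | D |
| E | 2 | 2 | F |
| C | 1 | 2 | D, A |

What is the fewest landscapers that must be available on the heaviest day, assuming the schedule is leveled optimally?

9

Early-start (D@1, F@1, A@4, B@2, E@4, C@8) gives peak 11: d1:5  d2:6  d3:6  d4:11  d5:7  d6:5  d7:5  d8:2.
Shift E→5.
Schedule D@1, F@1, A@4, B@2, E@5, C@8: d1:5  d2:6  d3:6  d4:9  d5:7  d6:7  d7:5  d8:2 — peak 9.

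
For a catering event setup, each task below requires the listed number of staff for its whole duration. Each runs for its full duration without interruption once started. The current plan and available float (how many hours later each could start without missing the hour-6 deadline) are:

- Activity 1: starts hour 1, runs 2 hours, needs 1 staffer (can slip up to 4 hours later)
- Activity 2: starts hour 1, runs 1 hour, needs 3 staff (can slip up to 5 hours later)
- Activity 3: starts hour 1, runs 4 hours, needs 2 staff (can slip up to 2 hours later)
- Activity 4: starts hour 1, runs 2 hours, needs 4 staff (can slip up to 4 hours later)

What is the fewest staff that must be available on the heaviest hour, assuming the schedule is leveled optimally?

5

Early-start (Activity 1@1, Activity 2@1, Activity 3@1, Activity 4@1) gives peak 10: h1:10  h2:7  h3:2  h4:2  h5:0  h6:0.
Shift Activity 2→3, Activity 4→5.
Schedule Activity 1@1, Activity 2@3, Activity 3@1, Activity 4@5: h1:3  h2:3  h3:5  h4:2  h5:4  h6:4 — peak 5.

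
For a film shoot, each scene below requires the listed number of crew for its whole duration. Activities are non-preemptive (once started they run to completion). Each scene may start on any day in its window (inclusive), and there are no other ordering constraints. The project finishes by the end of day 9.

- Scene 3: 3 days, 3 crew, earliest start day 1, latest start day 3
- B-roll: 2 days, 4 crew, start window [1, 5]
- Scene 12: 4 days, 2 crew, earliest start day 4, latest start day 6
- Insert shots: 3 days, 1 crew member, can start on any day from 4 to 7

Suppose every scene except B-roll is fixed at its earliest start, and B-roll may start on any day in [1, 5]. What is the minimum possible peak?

7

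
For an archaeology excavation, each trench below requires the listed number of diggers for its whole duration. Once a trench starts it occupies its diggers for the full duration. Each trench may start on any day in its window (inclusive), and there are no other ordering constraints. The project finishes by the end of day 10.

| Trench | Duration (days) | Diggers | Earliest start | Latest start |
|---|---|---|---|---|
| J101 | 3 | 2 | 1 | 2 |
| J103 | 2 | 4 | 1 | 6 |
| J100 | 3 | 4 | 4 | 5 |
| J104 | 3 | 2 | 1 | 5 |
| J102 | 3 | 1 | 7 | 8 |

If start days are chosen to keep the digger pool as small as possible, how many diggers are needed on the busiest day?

Early-start (J101@1, J103@1, J100@4, J104@1, J102@7) gives peak 8: d1:8  d2:8  d3:4  d4:4  d5:4  d6:4  d7:1  d8:1  d9:1  d10:0.
Shift J104→3.
Schedule J101@1, J103@1, J100@4, J104@3, J102@7: d1:6  d2:6  d3:4  d4:6  d5:6  d6:4  d7:1  d8:1  d9:1  d10:0 — peak 6.

6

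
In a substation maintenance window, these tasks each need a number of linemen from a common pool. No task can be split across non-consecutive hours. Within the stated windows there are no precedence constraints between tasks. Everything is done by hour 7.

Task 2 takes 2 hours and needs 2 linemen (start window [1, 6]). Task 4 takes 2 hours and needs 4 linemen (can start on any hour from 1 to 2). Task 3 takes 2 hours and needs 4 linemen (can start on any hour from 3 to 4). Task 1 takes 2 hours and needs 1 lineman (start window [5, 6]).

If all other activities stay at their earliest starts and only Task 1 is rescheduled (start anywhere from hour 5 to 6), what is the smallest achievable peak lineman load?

Task 1@5: h1:6  h2:6  h3:4  h4:4  h5:1  h6:1  h7:0 → peak 6
Task 1@6: h1:6  h2:6  h3:4  h4:4  h5:0  h6:1  h7:1 → peak 6
Best is Task 1@5, peak 6.

6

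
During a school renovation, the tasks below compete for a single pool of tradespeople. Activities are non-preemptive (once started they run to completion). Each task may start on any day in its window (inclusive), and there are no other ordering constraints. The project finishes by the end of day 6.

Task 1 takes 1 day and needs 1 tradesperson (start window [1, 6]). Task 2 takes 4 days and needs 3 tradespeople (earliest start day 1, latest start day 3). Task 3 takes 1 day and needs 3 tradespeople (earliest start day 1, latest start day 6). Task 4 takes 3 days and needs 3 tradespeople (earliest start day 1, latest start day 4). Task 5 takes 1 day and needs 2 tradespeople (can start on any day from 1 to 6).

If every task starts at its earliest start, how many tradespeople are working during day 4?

3

At early start, day 4 has: Task 2.
Demand: 3 = 3.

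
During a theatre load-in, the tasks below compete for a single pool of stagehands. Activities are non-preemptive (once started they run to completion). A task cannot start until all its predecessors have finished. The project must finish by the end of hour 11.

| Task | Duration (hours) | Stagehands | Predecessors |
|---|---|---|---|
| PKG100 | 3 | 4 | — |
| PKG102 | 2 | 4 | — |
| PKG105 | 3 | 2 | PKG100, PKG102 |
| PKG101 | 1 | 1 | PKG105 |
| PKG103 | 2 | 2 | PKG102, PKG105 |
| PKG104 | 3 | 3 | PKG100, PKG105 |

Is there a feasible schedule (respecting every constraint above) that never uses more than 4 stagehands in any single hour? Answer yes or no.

no

The minimum achievable peak is 5; 4 < 5, so no feasible schedule stays within the cap.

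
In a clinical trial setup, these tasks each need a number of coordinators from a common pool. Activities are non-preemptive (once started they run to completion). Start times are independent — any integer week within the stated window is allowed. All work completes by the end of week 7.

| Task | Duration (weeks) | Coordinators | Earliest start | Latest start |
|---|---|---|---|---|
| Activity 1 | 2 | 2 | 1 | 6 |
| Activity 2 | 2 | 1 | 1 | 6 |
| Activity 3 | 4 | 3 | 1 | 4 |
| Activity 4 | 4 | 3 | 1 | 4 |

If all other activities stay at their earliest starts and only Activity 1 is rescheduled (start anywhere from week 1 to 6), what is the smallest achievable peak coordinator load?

Activity 1@1: w1:9  w2:9  w3:6  w4:6  w5:0  w6:0  w7:0 → peak 9
Activity 1@2: w1:7  w2:9  w3:8  w4:6  w5:0  w6:0  w7:0 → peak 9
Activity 1@3: w1:7  w2:7  w3:8  w4:8  w5:0  w6:0  w7:0 → peak 8
Activity 1@4: w1:7  w2:7  w3:6  w4:8  w5:2  w6:0  w7:0 → peak 8
Activity 1@5: w1:7  w2:7  w3:6  w4:6  w5:2  w6:2  w7:0 → peak 7
Activity 1@6: w1:7  w2:7  w3:6  w4:6  w5:0  w6:2  w7:2 → peak 7
Best is Activity 1@5, peak 7.

7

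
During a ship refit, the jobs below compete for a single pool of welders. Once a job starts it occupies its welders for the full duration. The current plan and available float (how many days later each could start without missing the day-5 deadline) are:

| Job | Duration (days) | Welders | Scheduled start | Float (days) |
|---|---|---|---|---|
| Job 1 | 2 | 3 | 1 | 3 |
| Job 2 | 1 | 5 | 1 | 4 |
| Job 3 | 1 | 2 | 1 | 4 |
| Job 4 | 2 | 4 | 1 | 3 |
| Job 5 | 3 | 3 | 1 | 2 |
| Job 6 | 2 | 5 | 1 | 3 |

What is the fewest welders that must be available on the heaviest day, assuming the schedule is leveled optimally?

Early-start (Job 1@1, Job 2@1, Job 3@1, Job 4@1, Job 5@1, Job 6@1) gives peak 22: d1:22  d2:15  d3:3  d4:0  d5:0.
Shift Job 3→2, Job 4→2, Job 5→3, Job 6→4.
Schedule Job 1@1, Job 2@1, Job 3@2, Job 4@2, Job 5@3, Job 6@4: d1:8  d2:9  d3:7  d4:8  d5:8 — peak 9.

9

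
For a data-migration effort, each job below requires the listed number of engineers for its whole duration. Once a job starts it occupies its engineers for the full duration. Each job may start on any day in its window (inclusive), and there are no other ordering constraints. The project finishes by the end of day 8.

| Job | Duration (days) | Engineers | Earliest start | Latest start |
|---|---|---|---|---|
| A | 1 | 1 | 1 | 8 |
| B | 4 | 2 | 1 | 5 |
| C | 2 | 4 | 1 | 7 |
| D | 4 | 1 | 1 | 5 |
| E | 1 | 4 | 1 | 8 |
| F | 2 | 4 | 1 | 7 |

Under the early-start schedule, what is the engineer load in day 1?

16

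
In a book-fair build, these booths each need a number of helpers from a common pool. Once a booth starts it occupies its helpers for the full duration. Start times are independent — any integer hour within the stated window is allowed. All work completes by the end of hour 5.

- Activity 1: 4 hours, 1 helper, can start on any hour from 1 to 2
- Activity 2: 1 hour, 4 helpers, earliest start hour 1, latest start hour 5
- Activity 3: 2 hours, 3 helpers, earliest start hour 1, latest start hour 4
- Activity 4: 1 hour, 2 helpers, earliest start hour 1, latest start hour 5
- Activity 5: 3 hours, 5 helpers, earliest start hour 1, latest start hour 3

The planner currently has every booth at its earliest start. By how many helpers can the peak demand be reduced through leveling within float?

Early-start peak: h1:15  h2:9  h3:6  h4:1  h5:0 ⇒ 15.
Leveled (Activity 1@1, Activity 2@5, Activity 3@4, Activity 4@4, Activity 5@1): h1:6  h2:6  h3:6  h4:6  h5:7 ⇒ 7.
Reduction 15 − 7 = 8.

8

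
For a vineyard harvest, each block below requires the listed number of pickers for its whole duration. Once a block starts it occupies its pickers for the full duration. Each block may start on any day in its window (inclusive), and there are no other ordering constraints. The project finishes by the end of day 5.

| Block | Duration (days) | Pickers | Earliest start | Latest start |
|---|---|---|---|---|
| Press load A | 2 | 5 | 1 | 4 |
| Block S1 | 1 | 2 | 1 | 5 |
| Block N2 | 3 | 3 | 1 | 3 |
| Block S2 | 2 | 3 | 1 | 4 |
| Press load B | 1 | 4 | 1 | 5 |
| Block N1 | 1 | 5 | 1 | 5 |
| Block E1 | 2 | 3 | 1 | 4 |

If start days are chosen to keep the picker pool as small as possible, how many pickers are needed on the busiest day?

9

Early-start (Press load A@1, Block S1@1, Block N2@1, Block S2@1, Press load B@1, Block N1@1, Block E1@1) gives peak 25: d1:25  d2:14  d3:3  d4:0  d5:0.
Shift Block N2→2, Block S2→3, Press load B→5, Block N1→5, Block E1→3.
Schedule Press load A@1, Block S1@1, Block N2@2, Block S2@3, Press load B@5, Block N1@5, Block E1@3: d1:7  d2:8  d3:9  d4:9  d5:9 — peak 9.
Total picker-days = 42 over 5 days ⇒ peak ≥ ⌈42/5⌉ = 9, so 9 is optimal.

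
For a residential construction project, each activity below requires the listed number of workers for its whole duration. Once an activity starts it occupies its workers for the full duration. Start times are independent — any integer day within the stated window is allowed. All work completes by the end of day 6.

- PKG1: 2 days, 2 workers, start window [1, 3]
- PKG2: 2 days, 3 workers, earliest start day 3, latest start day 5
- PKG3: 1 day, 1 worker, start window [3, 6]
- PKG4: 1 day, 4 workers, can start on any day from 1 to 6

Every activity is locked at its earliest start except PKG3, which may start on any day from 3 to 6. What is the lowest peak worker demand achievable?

PKG3@3: d1:6  d2:2  d3:4  d4:3  d5:0  d6:0 → peak 6
PKG3@4: d1:6  d2:2  d3:3  d4:4  d5:0  d6:0 → peak 6
PKG3@5: d1:6  d2:2  d3:3  d4:3  d5:1  d6:0 → peak 6
PKG3@6: d1:6  d2:2  d3:3  d4:3  d5:0  d6:1 → peak 6
Best is PKG3@3, peak 6.

6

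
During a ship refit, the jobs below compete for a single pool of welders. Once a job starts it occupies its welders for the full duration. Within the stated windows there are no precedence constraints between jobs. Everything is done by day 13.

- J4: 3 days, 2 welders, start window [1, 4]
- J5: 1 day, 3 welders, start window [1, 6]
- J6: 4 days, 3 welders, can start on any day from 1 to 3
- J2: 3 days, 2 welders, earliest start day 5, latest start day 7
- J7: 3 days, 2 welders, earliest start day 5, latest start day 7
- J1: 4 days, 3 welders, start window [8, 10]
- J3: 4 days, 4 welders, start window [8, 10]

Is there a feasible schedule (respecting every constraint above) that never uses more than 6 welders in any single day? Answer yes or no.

no

The minimum achievable peak is 7; 6 < 7, so no feasible schedule stays within the cap.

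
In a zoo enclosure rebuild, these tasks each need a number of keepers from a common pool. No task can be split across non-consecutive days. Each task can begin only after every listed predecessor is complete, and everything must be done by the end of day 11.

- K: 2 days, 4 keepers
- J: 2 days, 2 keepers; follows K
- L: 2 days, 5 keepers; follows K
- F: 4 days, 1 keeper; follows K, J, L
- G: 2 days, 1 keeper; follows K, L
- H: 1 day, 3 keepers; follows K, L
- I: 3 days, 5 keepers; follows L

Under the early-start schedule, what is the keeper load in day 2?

4

At early start, day 2 has: K.
Demand: 4 = 4.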